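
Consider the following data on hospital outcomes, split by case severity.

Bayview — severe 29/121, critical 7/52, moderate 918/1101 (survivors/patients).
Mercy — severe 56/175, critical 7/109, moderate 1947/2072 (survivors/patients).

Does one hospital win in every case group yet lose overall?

Severe: Bayview 29/121 = 24.0%, Mercy 56/175 = 32.0% → Mercy
Critical: Bayview 7/52 = 13.5%, Mercy 7/109 = 6.4% → Bayview
Moderate: Bayview 918/1101 = 83.4%, Mercy 1947/2072 = 94.0% → Mercy
Overall: Bayview 954/1274 = 74.9%, Mercy 2010/2356 = 85.3% → Mercy
Neither sweeps: Bayview wins 1 of 3 groups, Mercy wins 2. Mercy wins overall but not every group — no Simpson reversal.

No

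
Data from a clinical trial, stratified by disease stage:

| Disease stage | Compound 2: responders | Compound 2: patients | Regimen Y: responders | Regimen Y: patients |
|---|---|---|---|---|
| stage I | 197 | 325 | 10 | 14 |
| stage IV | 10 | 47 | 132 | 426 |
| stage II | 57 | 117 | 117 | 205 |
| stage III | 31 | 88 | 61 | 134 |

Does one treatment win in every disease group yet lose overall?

Stage I: Compound 2 197/325 = 60.6%, Regimen Y 10/14 = 71.4% → Regimen Y
Stage IV: Compound 2 10/47 = 21.3%, Regimen Y 132/426 = 31.0% → Regimen Y
Stage II: Compound 2 57/117 = 48.7%, Regimen Y 117/205 = 57.1% → Regimen Y
Stage III: Compound 2 31/88 = 35.2%, Regimen Y 61/134 = 45.5% → Regimen Y
Overall: Compound 2 295/577 = 51.1%, Regimen Y 320/779 = 41.1% → Compound 2
Regimen Y wins each disease group but Compound 2 wins overall — the comparison reverses. Regimen Y's patients skew toward stage IV, which has a lower base rate.

Yes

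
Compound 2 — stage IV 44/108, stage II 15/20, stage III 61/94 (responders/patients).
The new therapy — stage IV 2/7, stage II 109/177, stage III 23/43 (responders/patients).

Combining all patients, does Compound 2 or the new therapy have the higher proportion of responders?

Stage IV: Compound 2 44/108 = 40.7%, the new therapy 2/7 = 28.6% → Compound 2
Stage II: Compound 2 15/20 = 75.0%, the new therapy 109/177 = 61.6% → Compound 2
Stage III: Compound 2 61/94 = 64.9%, the new therapy 23/43 = 53.5% → Compound 2
Overall: Compound 2 120/222 = 54.1%, the new therapy 134/227 = 59.0% → the new therapy
(Compound 2 wins every disease group but the new therapy wins overall — Compound 2's patients skew toward the low-rate stage IV group.)

the new therapy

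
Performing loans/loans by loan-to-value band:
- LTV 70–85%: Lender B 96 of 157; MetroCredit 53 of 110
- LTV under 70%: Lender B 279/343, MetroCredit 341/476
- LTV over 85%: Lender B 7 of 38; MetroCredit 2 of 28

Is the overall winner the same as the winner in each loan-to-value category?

LTV 70–85%: Lender B 96/157 = 61.1%, MetroCredit 53/110 = 48.2% → Lender B
LTV under 70%: Lender B 279/343 = 81.3%, MetroCredit 341/476 = 71.6% → Lender B
LTV over 85%: Lender B 7/38 = 18.4%, MetroCredit 2/28 = 7.1% → Lender B
Overall: Lender B 382/538 = 71.0%, MetroCredit 396/614 = 64.5% → Lender B
Lender B wins overall and in every loan-to-value group — no reversal.

Yes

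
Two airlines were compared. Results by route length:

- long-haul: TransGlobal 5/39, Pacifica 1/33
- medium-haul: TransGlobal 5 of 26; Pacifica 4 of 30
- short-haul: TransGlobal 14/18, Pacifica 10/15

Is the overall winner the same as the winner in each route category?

Long-haul: TransGlobal 5/39 = 12.8%, Pacifica 1/33 = 3.0% → TransGlobal
Medium-haul: TransGlobal 5/26 = 19.2%, Pacifica 4/30 = 13.3% → TransGlobal
Short-haul: TransGlobal 14/18 = 77.8%, Pacifica 10/15 = 66.7% → TransGlobal
Overall: TransGlobal 24/83 = 28.9%, Pacifica 15/78 = 19.2% → TransGlobal
TransGlobal wins overall and in every route group — no reversal.

Yes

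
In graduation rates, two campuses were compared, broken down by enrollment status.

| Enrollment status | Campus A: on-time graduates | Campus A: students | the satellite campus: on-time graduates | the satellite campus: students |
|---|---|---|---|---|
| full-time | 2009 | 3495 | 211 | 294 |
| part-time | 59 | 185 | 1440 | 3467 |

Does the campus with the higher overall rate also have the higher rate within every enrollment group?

No

Full-time: Campus A 2009/3495 = 57.5%, the satellite campus 211/294 = 71.8% → the satellite campus
Part-time: Campus A 59/185 = 31.9%, the satellite campus 1440/3467 = 41.5% → the satellite campus
Overall: Campus A 2068/3680 = 56.2%, the satellite campus 1651/3761 = 43.9% → Campus A
The satellite campus wins each enrollment group but Campus A wins overall — the comparison reverses. The satellite campus's students skew toward part-time, which has a lower base rate.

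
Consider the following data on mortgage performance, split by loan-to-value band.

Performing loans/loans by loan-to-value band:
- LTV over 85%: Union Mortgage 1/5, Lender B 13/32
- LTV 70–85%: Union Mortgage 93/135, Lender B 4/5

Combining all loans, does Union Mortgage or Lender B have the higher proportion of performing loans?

Union Mortgage

LTV over 85%: Union Mortgage 1/5 = 20.0%, Lender B 13/32 = 40.6% → Lender B
LTV 70–85%: Union Mortgage 93/135 = 68.9%, Lender B 4/5 = 80.0% → Lender B
Overall: Union Mortgage 94/140 = 67.1%, Lender B 17/37 = 45.9% → Union Mortgage
(Lender B wins every loan-to-value group but Union Mortgage wins overall — Lender B's loans skew toward the low-rate LTV over 85% group.)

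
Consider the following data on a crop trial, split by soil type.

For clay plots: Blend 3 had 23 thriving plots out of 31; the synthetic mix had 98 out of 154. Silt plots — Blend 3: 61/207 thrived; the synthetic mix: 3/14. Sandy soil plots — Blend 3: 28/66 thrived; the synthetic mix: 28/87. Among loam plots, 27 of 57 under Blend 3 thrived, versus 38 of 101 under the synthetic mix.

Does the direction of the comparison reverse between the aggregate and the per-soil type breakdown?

Yes

Clay: Blend 3 23/31 = 74.2%, the synthetic mix 98/154 = 63.6% → Blend 3
Silt: Blend 3 61/207 = 29.5%, the synthetic mix 3/14 = 21.4% → Blend 3
Sandy soil: Blend 3 28/66 = 42.4%, the synthetic mix 28/87 = 32.2% → Blend 3
Loam: Blend 3 27/57 = 47.4%, the synthetic mix 38/101 = 37.6% → Blend 3
Overall: Blend 3 139/361 = 38.5%, the synthetic mix 167/356 = 46.9% → the synthetic mix
Blend 3 wins each soil group but the synthetic mix wins overall — the comparison reverses. Blend 3's plots skew toward silt, which has a lower base rate.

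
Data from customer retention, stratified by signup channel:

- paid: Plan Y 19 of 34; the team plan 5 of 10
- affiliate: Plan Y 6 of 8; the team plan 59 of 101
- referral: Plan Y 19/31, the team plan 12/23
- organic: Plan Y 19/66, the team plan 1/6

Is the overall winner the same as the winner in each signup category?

Paid: Plan Y 19/34 = 55.9%, the team plan 5/10 = 50.0% → Plan Y
Affiliate: Plan Y 6/8 = 75.0%, the team plan 59/101 = 58.4% → Plan Y
Referral: Plan Y 19/31 = 61.3%, the team plan 12/23 = 52.2% → Plan Y
Organic: Plan Y 19/66 = 28.8%, the team plan 1/6 = 16.7% → Plan Y
Overall: Plan Y 63/139 = 45.3%, the team plan 77/140 = 55.0% → the team plan
Plan Y wins each signup group but the team plan wins overall — the comparison reverses. Plan Y's customers skew toward organic, which has a lower base rate.

No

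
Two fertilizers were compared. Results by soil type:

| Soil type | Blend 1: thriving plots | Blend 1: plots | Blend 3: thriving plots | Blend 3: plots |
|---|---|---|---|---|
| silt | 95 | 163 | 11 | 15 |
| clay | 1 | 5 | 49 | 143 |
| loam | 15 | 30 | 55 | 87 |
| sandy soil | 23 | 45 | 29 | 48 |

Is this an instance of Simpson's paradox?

Yes

Silt: Blend 1 95/163 = 58.3%, Blend 3 11/15 = 73.3% → Blend 3
Clay: Blend 1 1/5 = 20.0%, Blend 3 49/143 = 34.3% → Blend 3
Loam: Blend 1 15/30 = 50.0%, Blend 3 55/87 = 63.2% → Blend 3
Sandy soil: Blend 1 23/45 = 51.1%, Blend 3 29/48 = 60.4% → Blend 3
Overall: Blend 1 134/243 = 55.1%, Blend 3 144/293 = 49.1% → Blend 1
Blend 3 wins each soil group but Blend 1 wins overall — the comparison reverses. Blend 3's plots skew toward clay, which has a lower base rate.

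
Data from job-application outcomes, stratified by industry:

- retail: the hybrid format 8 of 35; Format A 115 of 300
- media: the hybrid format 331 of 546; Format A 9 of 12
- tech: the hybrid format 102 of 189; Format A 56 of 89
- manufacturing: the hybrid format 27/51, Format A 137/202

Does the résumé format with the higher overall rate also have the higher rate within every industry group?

Retail: the hybrid format 8/35 = 22.9%, Format A 115/300 = 38.3% → Format A
Media: the hybrid format 331/546 = 60.6%, Format A 9/12 = 75.0% → Format A
Tech: the hybrid format 102/189 = 54.0%, Format A 56/89 = 62.9% → Format A
Manufacturing: the hybrid format 27/51 = 52.9%, Format A 137/202 = 67.8% → Format A
Overall: the hybrid format 468/821 = 57.0%, Format A 317/603 = 52.6% → the hybrid format
Format A wins each industry group but the hybrid format wins overall — the comparison reverses. Format A's applications skew toward retail, which has a lower base rate.

No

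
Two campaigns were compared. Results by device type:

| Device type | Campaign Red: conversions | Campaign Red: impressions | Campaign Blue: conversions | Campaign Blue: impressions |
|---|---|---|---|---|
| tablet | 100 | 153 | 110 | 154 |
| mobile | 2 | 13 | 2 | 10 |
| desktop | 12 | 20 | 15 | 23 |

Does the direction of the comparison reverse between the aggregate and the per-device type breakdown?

Tablet: Campaign Red 100/153 = 65.4%, Campaign Blue 110/154 = 71.4% → Campaign Blue
Mobile: Campaign Red 2/13 = 15.4%, Campaign Blue 2/10 = 20.0% → Campaign Blue
Desktop: Campaign Red 12/20 = 60.0%, Campaign Blue 15/23 = 65.2% → Campaign Blue
Overall: Campaign Red 114/186 = 61.3%, Campaign Blue 127/187 = 67.9% → Campaign Blue
Campaign Blue wins overall and in every device group — no reversal.

No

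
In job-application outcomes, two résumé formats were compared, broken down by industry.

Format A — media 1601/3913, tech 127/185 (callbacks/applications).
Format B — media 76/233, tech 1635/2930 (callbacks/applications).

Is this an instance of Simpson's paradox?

Yes

Media: Format A 1601/3913 = 40.9%, Format B 76/233 = 32.6% → Format A
Tech: Format A 127/185 = 68.6%, Format B 1635/2930 = 55.8% → Format A
Overall: Format A 1728/4098 = 42.2%, Format B 1711/3163 = 54.1% → Format B
Format A wins each industry group but Format B wins overall — the comparison reverses. Format A's applications skew toward media, which has a lower base rate.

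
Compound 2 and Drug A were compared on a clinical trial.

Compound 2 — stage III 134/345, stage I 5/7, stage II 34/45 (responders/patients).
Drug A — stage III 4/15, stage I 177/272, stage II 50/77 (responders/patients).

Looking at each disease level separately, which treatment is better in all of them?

Stage III: Compound 2 134/345 = 38.8%, Drug A 4/15 = 26.7% → Compound 2
Stage I: Compound 2 5/7 = 71.4%, Drug A 177/272 = 65.1% → Compound 2
Stage II: Compound 2 34/45 = 75.6%, Drug A 50/77 = 64.9% → Compound 2
Compound 2 has the higher rate in all 3 groups.

Compound 2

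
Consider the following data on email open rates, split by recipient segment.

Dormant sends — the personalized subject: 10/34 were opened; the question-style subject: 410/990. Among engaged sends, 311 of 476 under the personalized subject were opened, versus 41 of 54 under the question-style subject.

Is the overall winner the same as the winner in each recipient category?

No

Dormant: the personalized subject 10/34 = 29.4%, the question-style subject 410/990 = 41.4% → the question-style subject
Engaged: the personalized subject 311/476 = 65.3%, the question-style subject 41/54 = 75.9% → the question-style subject
Overall: the personalized subject 321/510 = 62.9%, the question-style subject 451/1044 = 43.2% → the personalized subject
The question-style subject wins each recipient group but the personalized subject wins overall — the comparison reverses. The question-style subject's sends skew toward dormant, which has a lower base rate.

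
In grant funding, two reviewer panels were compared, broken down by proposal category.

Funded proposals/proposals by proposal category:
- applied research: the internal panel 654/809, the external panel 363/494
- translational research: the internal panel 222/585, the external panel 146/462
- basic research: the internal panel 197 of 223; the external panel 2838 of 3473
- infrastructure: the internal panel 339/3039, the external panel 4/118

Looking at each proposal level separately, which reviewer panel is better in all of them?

the internal panel

Applied research: the internal panel 654/809 = 80.8%, the external panel 363/494 = 73.5% → the internal panel
Translational research: the internal panel 222/585 = 37.9%, the external panel 146/462 = 31.6% → the internal panel
Basic research: the internal panel 197/223 = 88.3%, the external panel 2838/3473 = 81.7% → the internal panel
Infrastructure: the internal panel 339/3039 = 11.2%, the external panel 4/118 = 3.4% → the internal panel
The internal panel has the higher rate in all 4 groups.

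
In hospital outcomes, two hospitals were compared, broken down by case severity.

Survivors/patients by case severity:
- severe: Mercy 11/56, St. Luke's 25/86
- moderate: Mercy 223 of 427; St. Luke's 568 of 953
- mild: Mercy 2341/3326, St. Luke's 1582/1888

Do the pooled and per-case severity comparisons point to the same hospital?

Severe: Mercy 11/56 = 19.6%, St. Luke's 25/86 = 29.1% → St. Luke's
Moderate: Mercy 223/427 = 52.2%, St. Luke's 568/953 = 59.6% → St. Luke's
Mild: Mercy 2341/3326 = 70.4%, St. Luke's 1582/1888 = 83.8% → St. Luke's
Overall: Mercy 2575/3809 = 67.6%, St. Luke's 2175/2927 = 74.3% → St. Luke's
St. Luke's wins overall and in every case group — no reversal.

Yes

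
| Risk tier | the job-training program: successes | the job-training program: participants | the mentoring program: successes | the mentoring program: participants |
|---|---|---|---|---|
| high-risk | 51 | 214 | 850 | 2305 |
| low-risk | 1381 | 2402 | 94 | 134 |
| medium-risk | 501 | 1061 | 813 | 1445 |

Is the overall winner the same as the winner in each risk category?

High-risk: the job-training program 51/214 = 23.8%, the mentoring program 850/2305 = 36.9% → the mentoring program
Low-risk: the job-training program 1381/2402 = 57.5%, the mentoring program 94/134 = 70.1% → the mentoring program
Medium-risk: the job-training program 501/1061 = 47.2%, the mentoring program 813/1445 = 56.3% → the mentoring program
Overall: the job-training program 1933/3677 = 52.6%, the mentoring program 1757/3884 = 45.2% → the job-training program
The mentoring program wins each risk group but the job-training program wins overall — the comparison reverses. The mentoring program's participants skew toward high-risk, which has a lower base rate.

No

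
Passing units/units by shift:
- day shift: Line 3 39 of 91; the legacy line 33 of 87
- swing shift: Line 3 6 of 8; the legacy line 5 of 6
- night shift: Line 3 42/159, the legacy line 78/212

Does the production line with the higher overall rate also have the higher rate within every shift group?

Day shift: Line 3 39/91 = 42.9%, the legacy line 33/87 = 37.9% → Line 3
Swing shift: Line 3 6/8 = 75.0%, the legacy line 5/6 = 83.3% → the legacy line
Night shift: Line 3 42/159 = 26.4%, the legacy line 78/212 = 36.8% → the legacy line
Overall: Line 3 87/258 = 33.7%, the legacy line 116/305 = 38.0% → the legacy line
Neither sweeps: Line 3 wins 1 of 3 groups, the legacy line wins 2. The legacy line wins overall but not every group — no Simpson reversal.

No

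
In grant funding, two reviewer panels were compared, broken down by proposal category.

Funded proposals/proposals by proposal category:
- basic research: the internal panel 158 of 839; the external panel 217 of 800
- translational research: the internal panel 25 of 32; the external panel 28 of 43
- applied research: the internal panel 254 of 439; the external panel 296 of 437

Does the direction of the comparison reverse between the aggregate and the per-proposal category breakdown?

No

Basic research: the internal panel 158/839 = 18.8%, the external panel 217/800 = 27.1% → the external panel
Translational research: the internal panel 25/32 = 78.1%, the external panel 28/43 = 65.1% → the internal panel
Applied research: the internal panel 254/439 = 57.9%, the external panel 296/437 = 67.7% → the external panel
Overall: the internal panel 437/1310 = 33.4%, the external panel 541/1280 = 42.3% → the external panel
Neither sweeps: the internal panel wins 1 of 3 groups, the external panel wins 2. The external panel wins overall but not every group — no Simpson reversal.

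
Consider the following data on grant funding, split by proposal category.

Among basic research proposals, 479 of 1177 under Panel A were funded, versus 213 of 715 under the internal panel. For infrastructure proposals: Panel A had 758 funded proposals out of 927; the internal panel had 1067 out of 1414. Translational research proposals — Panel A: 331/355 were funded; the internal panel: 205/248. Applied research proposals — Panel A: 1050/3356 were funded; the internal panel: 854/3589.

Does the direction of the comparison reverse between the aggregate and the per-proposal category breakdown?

No

Basic research: Panel A 479/1177 = 40.7%, the internal panel 213/715 = 29.8% → Panel A
Infrastructure: Panel A 758/927 = 81.8%, the internal panel 1067/1414 = 75.5% → Panel A
Translational research: Panel A 331/355 = 93.2%, the internal panel 205/248 = 82.7% → Panel A
Applied research: Panel A 1050/3356 = 31.3%, the internal panel 854/3589 = 23.8% → Panel A
Overall: Panel A 2618/5815 = 45.0%, the internal panel 2339/5966 = 39.2% → Panel A
Panel A wins overall and in every proposal group — no reversal.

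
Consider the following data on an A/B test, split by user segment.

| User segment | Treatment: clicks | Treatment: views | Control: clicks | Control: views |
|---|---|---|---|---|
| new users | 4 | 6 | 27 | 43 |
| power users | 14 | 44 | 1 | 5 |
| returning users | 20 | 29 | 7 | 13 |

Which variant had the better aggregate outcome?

New users: Treatment 4/6 = 66.7%, Control 27/43 = 62.8% → Treatment
Power users: Treatment 14/44 = 31.8%, Control 1/5 = 20.0% → Treatment
Returning users: Treatment 20/29 = 69.0%, Control 7/13 = 53.8% → Treatment
Overall: Treatment 38/79 = 48.1%, Control 35/61 = 57.4% → Control
(Treatment wins every user group but Control wins overall — Treatment's views skew toward the low-rate power users group.)

Control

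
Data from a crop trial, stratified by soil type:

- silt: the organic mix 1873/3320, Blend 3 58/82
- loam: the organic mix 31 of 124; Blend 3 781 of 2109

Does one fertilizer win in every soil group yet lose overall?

Yes

Silt: the organic mix 1873/3320 = 56.4%, Blend 3 58/82 = 70.7% → Blend 3
Loam: the organic mix 31/124 = 25.0%, Blend 3 781/2109 = 37.0% → Blend 3
Overall: the organic mix 1904/3444 = 55.3%, Blend 3 839/2191 = 38.3% → the organic mix
Blend 3 wins each soil group but the organic mix wins overall — the comparison reverses. Blend 3's plots skew toward loam, which has a lower base rate.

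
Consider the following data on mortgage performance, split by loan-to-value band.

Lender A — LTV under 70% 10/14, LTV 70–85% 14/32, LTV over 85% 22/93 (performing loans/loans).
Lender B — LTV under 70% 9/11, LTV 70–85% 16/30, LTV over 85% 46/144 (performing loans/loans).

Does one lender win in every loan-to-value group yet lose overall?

No

LTV under 70%: Lender A 10/14 = 71.4%, Lender B 9/11 = 81.8% → Lender B
LTV 70–85%: Lender A 14/32 = 43.8%, Lender B 16/30 = 53.3% → Lender B
LTV over 85%: Lender A 22/93 = 23.7%, Lender B 46/144 = 31.9% → Lender B
Overall: Lender A 46/139 = 33.1%, Lender B 71/185 = 38.4% → Lender B
Lender B wins overall and in every loan-to-value group — no reversal.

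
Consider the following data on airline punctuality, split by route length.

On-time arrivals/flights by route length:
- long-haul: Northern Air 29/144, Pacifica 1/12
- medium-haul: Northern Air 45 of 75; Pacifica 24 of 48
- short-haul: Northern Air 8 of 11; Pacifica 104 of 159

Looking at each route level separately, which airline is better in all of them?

Northern Air

Long-haul: Northern Air 29/144 = 20.1%, Pacifica 1/12 = 8.3% → Northern Air
Medium-haul: Northern Air 45/75 = 60.0%, Pacifica 24/48 = 50.0% → Northern Air
Short-haul: Northern Air 8/11 = 72.7%, Pacifica 104/159 = 65.4% → Northern Air
Northern Air has the higher rate in all 3 groups.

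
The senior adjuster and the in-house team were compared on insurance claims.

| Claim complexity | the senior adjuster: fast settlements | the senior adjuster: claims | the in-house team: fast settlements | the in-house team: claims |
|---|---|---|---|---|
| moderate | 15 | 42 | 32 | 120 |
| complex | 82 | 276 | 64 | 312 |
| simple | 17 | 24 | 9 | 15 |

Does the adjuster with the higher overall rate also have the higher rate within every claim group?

Moderate: the senior adjuster 15/42 = 35.7%, the in-house team 32/120 = 26.7% → the senior adjuster
Complex: the senior adjuster 82/276 = 29.7%, the in-house team 64/312 = 20.5% → the senior adjuster
Simple: the senior adjuster 17/24 = 70.8%, the in-house team 9/15 = 60.0% → the senior adjuster
Overall: the senior adjuster 114/342 = 33.3%, the in-house team 105/447 = 23.5% → the senior adjuster
The senior adjuster wins overall and in every claim group — no reversal.

Yes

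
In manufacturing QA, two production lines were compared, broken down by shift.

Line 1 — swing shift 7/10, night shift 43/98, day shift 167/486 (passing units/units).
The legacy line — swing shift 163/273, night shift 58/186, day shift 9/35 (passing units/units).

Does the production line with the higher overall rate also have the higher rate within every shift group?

Swing shift: Line 1 7/10 = 70.0%, the legacy line 163/273 = 59.7% → Line 1
Night shift: Line 1 43/98 = 43.9%, the legacy line 58/186 = 31.2% → Line 1
Day shift: Line 1 167/486 = 34.4%, the legacy line 9/35 = 25.7% → Line 1
Overall: Line 1 217/594 = 36.5%, the legacy line 230/494 = 46.6% → the legacy line
Line 1 wins each shift group but the legacy line wins overall — the comparison reverses. Line 1's units skew toward day shift, which has a lower base rate.

No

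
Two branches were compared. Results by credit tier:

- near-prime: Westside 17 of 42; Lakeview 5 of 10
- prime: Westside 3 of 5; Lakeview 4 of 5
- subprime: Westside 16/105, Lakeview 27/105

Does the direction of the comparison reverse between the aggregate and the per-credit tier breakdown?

Near-prime: Westside 17/42 = 40.5%, Lakeview 5/10 = 50.0% → Lakeview
Prime: Westside 3/5 = 60.0%, Lakeview 4/5 = 80.0% → Lakeview
Subprime: Westside 16/105 = 15.2%, Lakeview 27/105 = 25.7% → Lakeview
Overall: Westside 36/152 = 23.7%, Lakeview 36/120 = 30.0% → Lakeview
Lakeview wins overall and in every credit group — no reversal.

No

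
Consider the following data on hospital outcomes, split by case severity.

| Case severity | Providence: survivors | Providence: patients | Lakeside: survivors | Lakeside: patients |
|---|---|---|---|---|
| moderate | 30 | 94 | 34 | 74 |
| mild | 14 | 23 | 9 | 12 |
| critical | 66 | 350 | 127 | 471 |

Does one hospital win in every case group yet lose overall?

Moderate: Providence 30/94 = 31.9%, Lakeside 34/74 = 45.9% → Lakeside
Mild: Providence 14/23 = 60.9%, Lakeside 9/12 = 75.0% → Lakeside
Critical: Providence 66/350 = 18.9%, Lakeside 127/471 = 27.0% → Lakeside
Overall: Providence 110/467 = 23.6%, Lakeside 170/557 = 30.5% → Lakeside
Lakeside wins overall and in every case group — no reversal.

No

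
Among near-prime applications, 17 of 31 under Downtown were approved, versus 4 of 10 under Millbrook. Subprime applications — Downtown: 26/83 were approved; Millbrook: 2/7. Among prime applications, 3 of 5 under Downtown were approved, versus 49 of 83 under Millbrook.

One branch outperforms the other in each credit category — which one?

Downtown

Near-prime: Downtown 17/31 = 54.8%, Millbrook 4/10 = 40.0% → Downtown
Subprime: Downtown 26/83 = 31.3%, Millbrook 2/7 = 28.6% → Downtown
Prime: Downtown 3/5 = 60.0%, Millbrook 49/83 = 59.0% → Downtown
Downtown has the higher rate in all 3 groups.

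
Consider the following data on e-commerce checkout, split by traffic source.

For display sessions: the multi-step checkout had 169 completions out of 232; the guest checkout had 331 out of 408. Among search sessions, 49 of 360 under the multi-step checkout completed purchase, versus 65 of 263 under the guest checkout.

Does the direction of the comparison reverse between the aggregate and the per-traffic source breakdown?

Display: the multi-step checkout 169/232 = 72.8%, the guest checkout 331/408 = 81.1% → the guest checkout
Search: the multi-step checkout 49/360 = 13.6%, the guest checkout 65/263 = 24.7% → the guest checkout
Overall: the multi-step checkout 218/592 = 36.8%, the guest checkout 396/671 = 59.0% → the guest checkout
The guest checkout wins overall and in every traffic group — no reversal.

No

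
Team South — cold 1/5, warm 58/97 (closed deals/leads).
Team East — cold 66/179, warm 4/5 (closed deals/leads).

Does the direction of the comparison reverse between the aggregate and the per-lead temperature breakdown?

Yes

Cold: Team South 1/5 = 20.0%, Team East 66/179 = 36.9% → Team East
Warm: Team South 58/97 = 59.8%, Team East 4/5 = 80.0% → Team East
Overall: Team South 59/102 = 57.8%, Team East 70/184 = 38.0% → Team South
Team East wins each lead group but Team South wins overall — the comparison reverses. Team East's leads skew toward cold, which has a lower base rate.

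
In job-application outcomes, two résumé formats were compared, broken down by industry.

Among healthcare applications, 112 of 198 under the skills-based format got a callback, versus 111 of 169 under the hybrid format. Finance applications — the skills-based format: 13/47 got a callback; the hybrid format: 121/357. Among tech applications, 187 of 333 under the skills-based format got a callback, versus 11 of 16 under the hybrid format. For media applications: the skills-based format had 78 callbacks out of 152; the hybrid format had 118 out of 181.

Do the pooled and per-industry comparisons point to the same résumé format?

Healthcare: the skills-based format 112/198 = 56.6%, the hybrid format 111/169 = 65.7% → the hybrid format
Finance: the skills-based format 13/47 = 27.7%, the hybrid format 121/357 = 33.9% → the hybrid format
Tech: the skills-based format 187/333 = 56.2%, the hybrid format 11/16 = 68.8% → the hybrid format
Media: the skills-based format 78/152 = 51.3%, the hybrid format 118/181 = 65.2% → the hybrid format
Overall: the skills-based format 390/730 = 53.4%, the hybrid format 361/723 = 49.9% → the skills-based format
The hybrid format wins each industry group but the skills-based format wins overall — the comparison reverses. The hybrid format's applications skew toward finance, which has a lower base rate.

No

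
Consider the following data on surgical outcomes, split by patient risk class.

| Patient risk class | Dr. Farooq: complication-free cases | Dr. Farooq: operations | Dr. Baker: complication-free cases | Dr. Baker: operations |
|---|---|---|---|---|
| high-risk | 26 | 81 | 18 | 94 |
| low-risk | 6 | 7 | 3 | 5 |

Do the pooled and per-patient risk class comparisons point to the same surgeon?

Yes

High-risk: Dr. Farooq 26/81 = 32.1%, Dr. Baker 18/94 = 19.1% → Dr. Farooq
Low-risk: Dr. Farooq 6/7 = 85.7%, Dr. Baker 3/5 = 60.0% → Dr. Farooq
Overall: Dr. Farooq 32/88 = 36.4%, Dr. Baker 21/99 = 21.2% → Dr. Farooq
Dr. Farooq wins overall and in every patient risk group — no reversal.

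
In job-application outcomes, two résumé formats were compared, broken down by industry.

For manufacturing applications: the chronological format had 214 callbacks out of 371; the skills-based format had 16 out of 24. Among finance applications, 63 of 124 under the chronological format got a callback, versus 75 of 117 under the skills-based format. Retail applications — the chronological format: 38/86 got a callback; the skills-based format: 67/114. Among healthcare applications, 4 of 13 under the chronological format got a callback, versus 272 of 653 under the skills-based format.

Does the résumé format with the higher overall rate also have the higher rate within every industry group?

Manufacturing: the chronological format 214/371 = 57.7%, the skills-based format 16/24 = 66.7% → the skills-based format
Finance: the chronological format 63/124 = 50.8%, the skills-based format 75/117 = 64.1% → the skills-based format
Retail: the chronological format 38/86 = 44.2%, the skills-based format 67/114 = 58.8% → the skills-based format
Healthcare: the chronological format 4/13 = 30.8%, the skills-based format 272/653 = 41.7% → the skills-based format
Overall: the chronological format 319/594 = 53.7%, the skills-based format 430/908 = 47.4% → the chronological format
The skills-based format wins each industry group but the chronological format wins overall — the comparison reverses. The skills-based format's applications skew toward healthcare, which has a lower base rate.

No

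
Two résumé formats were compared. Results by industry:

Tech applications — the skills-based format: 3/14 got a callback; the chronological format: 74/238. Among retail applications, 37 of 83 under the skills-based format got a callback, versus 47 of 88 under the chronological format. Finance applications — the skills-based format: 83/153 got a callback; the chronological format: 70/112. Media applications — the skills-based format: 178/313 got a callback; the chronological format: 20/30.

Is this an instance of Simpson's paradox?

Yes

Tech: the skills-based format 3/14 = 21.4%, the chronological format 74/238 = 31.1% → the chronological format
Retail: the skills-based format 37/83 = 44.6%, the chronological format 47/88 = 53.4% → the chronological format
Finance: the skills-based format 83/153 = 54.2%, the chronological format 70/112 = 62.5% → the chronological format
Media: the skills-based format 178/313 = 56.9%, the chronological format 20/30 = 66.7% → the chronological format
Overall: the skills-based format 301/563 = 53.5%, the chronological format 211/468 = 45.1% → the skills-based format
The chronological format wins each industry group but the skills-based format wins overall — the comparison reverses. The chronological format's applications skew toward tech, which has a lower base rate.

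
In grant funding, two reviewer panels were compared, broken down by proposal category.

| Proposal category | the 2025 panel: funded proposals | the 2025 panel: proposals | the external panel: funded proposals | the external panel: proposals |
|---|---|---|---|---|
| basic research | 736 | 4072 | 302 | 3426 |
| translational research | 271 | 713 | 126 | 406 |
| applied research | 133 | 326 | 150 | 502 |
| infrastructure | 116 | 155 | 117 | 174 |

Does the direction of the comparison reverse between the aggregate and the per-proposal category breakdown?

No

Basic research: the 2025 panel 736/4072 = 18.1%, the external panel 302/3426 = 8.8% → the 2025 panel
Translational research: the 2025 panel 271/713 = 38.0%, the external panel 126/406 = 31.0% → the 2025 panel
Applied research: the 2025 panel 133/326 = 40.8%, the external panel 150/502 = 29.9% → the 2025 panel
Infrastructure: the 2025 panel 116/155 = 74.8%, the external panel 117/174 = 67.2% → the 2025 panel
Overall: the 2025 panel 1256/5266 = 23.9%, the external panel 695/4508 = 15.4% → the 2025 panel
The 2025 panel wins overall and in every proposal group — no reversal.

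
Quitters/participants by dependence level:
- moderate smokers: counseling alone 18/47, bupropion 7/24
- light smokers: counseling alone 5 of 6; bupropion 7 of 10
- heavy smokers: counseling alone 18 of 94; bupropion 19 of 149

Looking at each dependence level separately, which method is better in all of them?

Moderate smokers: counseling alone 18/47 = 38.3%, bupropion 7/24 = 29.2% → counseling alone
Light smokers: counseling alone 5/6 = 83.3%, bupropion 7/10 = 70.0% → counseling alone
Heavy smokers: counseling alone 18/94 = 19.1%, bupropion 19/149 = 12.8% → counseling alone
Counseling alone has the higher rate in all 3 groups.

counseling alone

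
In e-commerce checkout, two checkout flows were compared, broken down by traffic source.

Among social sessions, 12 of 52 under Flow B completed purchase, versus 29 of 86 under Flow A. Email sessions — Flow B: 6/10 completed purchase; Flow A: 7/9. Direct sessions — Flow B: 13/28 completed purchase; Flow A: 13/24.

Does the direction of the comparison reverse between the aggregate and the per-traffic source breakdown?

No

Social: Flow B 12/52 = 23.1%, Flow A 29/86 = 33.7% → Flow A
Email: Flow B 6/10 = 60.0%, Flow A 7/9 = 77.8% → Flow A
Direct: Flow B 13/28 = 46.4%, Flow A 13/24 = 54.2% → Flow A
Overall: Flow B 31/90 = 34.4%, Flow A 49/119 = 41.2% → Flow A
Flow A wins overall and in every traffic group — no reversal.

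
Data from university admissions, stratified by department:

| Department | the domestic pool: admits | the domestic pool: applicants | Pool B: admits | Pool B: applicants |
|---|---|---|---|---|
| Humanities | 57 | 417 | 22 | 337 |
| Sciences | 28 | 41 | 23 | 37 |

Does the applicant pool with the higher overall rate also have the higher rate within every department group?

Yes

Humanities: the domestic pool 57/417 = 13.7%, Pool B 22/337 = 6.5% → the domestic pool
Sciences: the domestic pool 28/41 = 68.3%, Pool B 23/37 = 62.2% → the domestic pool
Overall: the domestic pool 85/458 = 18.6%, Pool B 45/374 = 12.0% → the domestic pool
The domestic pool wins overall and in every department group — no reversal.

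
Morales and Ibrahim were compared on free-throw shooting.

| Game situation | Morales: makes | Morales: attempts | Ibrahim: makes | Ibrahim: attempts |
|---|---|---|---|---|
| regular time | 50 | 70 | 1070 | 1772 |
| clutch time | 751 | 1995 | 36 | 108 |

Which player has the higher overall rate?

Ibrahim

Regular time: Morales 50/70 = 71.4%, Ibrahim 1070/1772 = 60.4% → Morales
Clutch time: Morales 751/1995 = 37.6%, Ibrahim 36/108 = 33.3% → Morales
Overall: Morales 801/2065 = 38.8%, Ibrahim 1106/1880 = 58.8% → Ibrahim
(Morales wins every game group but Ibrahim wins overall — Morales's attempts skew toward the low-rate clutch time group.)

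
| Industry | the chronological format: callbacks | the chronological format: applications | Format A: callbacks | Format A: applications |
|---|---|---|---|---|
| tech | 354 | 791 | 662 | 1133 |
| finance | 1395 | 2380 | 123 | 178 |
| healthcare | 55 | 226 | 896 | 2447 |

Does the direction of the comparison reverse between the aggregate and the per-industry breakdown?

Tech: the chronological format 354/791 = 44.8%, Format A 662/1133 = 58.4% → Format A
Finance: the chronological format 1395/2380 = 58.6%, Format A 123/178 = 69.1% → Format A
Healthcare: the chronological format 55/226 = 24.3%, Format A 896/2447 = 36.6% → Format A
Overall: the chronological format 1804/3397 = 53.1%, Format A 1681/3758 = 44.7% → the chronological format
Format A wins each industry group but the chronological format wins overall — the comparison reverses. Format A's applications skew toward healthcare, which has a lower base rate.

Yes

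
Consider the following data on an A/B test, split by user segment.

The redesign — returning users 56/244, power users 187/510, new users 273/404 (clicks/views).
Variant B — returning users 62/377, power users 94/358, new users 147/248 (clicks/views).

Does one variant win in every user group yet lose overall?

No

Returning users: the redesign 56/244 = 23.0%, Variant B 62/377 = 16.4% → the redesign
Power users: the redesign 187/510 = 36.7%, Variant B 94/358 = 26.3% → the redesign
New users: the redesign 273/404 = 67.6%, Variant B 147/248 = 59.3% → the redesign
Overall: the redesign 516/1158 = 44.6%, Variant B 303/983 = 30.8% → the redesign
The redesign wins overall and in every user group — no reversal.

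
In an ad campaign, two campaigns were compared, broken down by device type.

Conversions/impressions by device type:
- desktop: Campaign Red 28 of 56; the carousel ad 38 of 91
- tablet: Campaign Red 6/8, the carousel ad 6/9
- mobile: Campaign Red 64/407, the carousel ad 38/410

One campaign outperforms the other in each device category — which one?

Desktop: Campaign Red 28/56 = 50.0%, the carousel ad 38/91 = 41.8% → Campaign Red
Tablet: Campaign Red 6/8 = 75.0%, the carousel ad 6/9 = 66.7% → Campaign Red
Mobile: Campaign Red 64/407 = 15.7%, the carousel ad 38/410 = 9.3% → Campaign Red
Campaign Red has the higher rate in all 3 groups.

Campaign Red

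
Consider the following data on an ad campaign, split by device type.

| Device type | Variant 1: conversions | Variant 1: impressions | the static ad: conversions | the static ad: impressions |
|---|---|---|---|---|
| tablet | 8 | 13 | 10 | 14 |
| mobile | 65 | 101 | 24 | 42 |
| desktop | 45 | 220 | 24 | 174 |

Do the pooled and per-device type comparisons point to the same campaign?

Tablet: Variant 1 8/13 = 61.5%, the static ad 10/14 = 71.4% → the static ad
Mobile: Variant 1 65/101 = 64.4%, the static ad 24/42 = 57.1% → Variant 1
Desktop: Variant 1 45/220 = 20.5%, the static ad 24/174 = 13.8% → Variant 1
Overall: Variant 1 118/334 = 35.3%, the static ad 58/230 = 25.2% → Variant 1
Neither sweeps: Variant 1 wins 2 of 3 groups, the static ad wins 1. Variant 1 wins overall but not every group — no Simpson reversal.

No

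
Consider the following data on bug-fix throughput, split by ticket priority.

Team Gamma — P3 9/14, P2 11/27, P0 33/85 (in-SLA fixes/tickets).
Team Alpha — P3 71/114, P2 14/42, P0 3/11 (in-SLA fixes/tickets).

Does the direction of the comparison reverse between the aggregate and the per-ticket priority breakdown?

Yes

P3: Team Gamma 9/14 = 64.3%, Team Alpha 71/114 = 62.3% → Team Gamma
P2: Team Gamma 11/27 = 40.7%, Team Alpha 14/42 = 33.3% → Team Gamma
P0: Team Gamma 33/85 = 38.8%, Team Alpha 3/11 = 27.3% → Team Gamma
Overall: Team Gamma 53/126 = 42.1%, Team Alpha 88/167 = 52.7% → Team Alpha
Team Gamma wins each ticket group but Team Alpha wins overall — the comparison reverses. Team Gamma's tickets skew toward P0, which has a lower base rate.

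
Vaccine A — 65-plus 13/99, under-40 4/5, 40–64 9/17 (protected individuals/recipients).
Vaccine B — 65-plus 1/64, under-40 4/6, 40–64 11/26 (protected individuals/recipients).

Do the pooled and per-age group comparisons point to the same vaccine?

Yes

65-plus: Vaccine A 13/99 = 13.1%, Vaccine B 1/64 = 1.6% → Vaccine A
Under-40: Vaccine A 4/5 = 80.0%, Vaccine B 4/6 = 66.7% → Vaccine A
40–64: Vaccine A 9/17 = 52.9%, Vaccine B 11/26 = 42.3% → Vaccine A
Overall: Vaccine A 26/121 = 21.5%, Vaccine B 16/96 = 16.7% → Vaccine A
Vaccine A wins overall and in every age group — no reversal.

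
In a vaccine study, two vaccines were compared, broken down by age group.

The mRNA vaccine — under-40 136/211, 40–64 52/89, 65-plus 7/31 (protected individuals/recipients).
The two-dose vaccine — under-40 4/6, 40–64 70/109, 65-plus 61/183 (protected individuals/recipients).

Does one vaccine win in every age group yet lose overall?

Under-40: the mRNA vaccine 136/211 = 64.5%, the two-dose vaccine 4/6 = 66.7% → the two-dose vaccine
40–64: the mRNA vaccine 52/89 = 58.4%, the two-dose vaccine 70/109 = 64.2% → the two-dose vaccine
65-plus: the mRNA vaccine 7/31 = 22.6%, the two-dose vaccine 61/183 = 33.3% → the two-dose vaccine
Overall: the mRNA vaccine 195/331 = 58.9%, the two-dose vaccine 135/298 = 45.3% → the mRNA vaccine
The two-dose vaccine wins each age group but the mRNA vaccine wins overall — the comparison reverses. The two-dose vaccine's recipients skew toward 65-plus, which has a lower base rate.

Yes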